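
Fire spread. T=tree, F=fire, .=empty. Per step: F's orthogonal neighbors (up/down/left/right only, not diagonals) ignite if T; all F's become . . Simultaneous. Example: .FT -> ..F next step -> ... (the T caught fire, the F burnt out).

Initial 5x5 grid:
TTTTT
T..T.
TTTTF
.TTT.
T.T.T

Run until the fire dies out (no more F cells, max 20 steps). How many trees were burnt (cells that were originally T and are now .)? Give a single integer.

Step 1: +1 fires, +1 burnt (F count now 1)
Step 2: +3 fires, +1 burnt (F count now 3)
Step 3: +3 fires, +3 burnt (F count now 3)
Step 4: +5 fires, +3 burnt (F count now 5)
Step 5: +2 fires, +5 burnt (F count now 2)
Step 6: +1 fires, +2 burnt (F count now 1)
Step 7: +0 fires, +1 burnt (F count now 0)
Fire out after step 7
Initially T: 17, now '.': 23
Total burnt (originally-T cells now '.'): 15

Answer: 15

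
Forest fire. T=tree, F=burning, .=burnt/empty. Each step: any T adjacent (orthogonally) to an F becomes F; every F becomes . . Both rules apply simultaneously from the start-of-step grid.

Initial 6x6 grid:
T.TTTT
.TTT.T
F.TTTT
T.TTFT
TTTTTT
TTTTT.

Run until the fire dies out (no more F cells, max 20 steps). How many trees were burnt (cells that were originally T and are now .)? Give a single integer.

Answer: 27

Derivation:
Step 1: +5 fires, +2 burnt (F count now 5)
Step 2: +7 fires, +5 burnt (F count now 7)
Step 3: +7 fires, +7 burnt (F count now 7)
Step 4: +5 fires, +7 burnt (F count now 5)
Step 5: +3 fires, +5 burnt (F count now 3)
Step 6: +0 fires, +3 burnt (F count now 0)
Fire out after step 6
Initially T: 28, now '.': 35
Total burnt (originally-T cells now '.'): 27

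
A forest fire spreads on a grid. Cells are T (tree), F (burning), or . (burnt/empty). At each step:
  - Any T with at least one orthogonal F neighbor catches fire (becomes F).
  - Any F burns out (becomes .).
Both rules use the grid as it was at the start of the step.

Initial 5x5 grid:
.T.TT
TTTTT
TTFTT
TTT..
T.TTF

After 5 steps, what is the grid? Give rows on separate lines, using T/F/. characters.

Step 1: 5 trees catch fire, 2 burn out
  .T.TT
  TTFTT
  TF.FT
  TTF..
  T.TF.
Step 2: 6 trees catch fire, 5 burn out
  .T.TT
  TF.FT
  F...F
  TF...
  T.F..
Step 3: 5 trees catch fire, 6 burn out
  .F.FT
  F...F
  .....
  F....
  T....
Step 4: 2 trees catch fire, 5 burn out
  ....F
  .....
  .....
  .....
  F....
Step 5: 0 trees catch fire, 2 burn out
  .....
  .....
  .....
  .....
  .....

.....
.....
.....
.....
.....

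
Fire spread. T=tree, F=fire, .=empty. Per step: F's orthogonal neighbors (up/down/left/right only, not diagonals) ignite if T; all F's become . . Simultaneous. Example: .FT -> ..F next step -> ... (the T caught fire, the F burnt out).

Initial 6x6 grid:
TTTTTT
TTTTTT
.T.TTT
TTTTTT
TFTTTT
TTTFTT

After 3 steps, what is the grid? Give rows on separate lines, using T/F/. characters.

Step 1: 7 trees catch fire, 2 burn out
  TTTTTT
  TTTTTT
  .T.TTT
  TFTTTT
  F.FFTT
  TFF.FT
Step 2: 7 trees catch fire, 7 burn out
  TTTTTT
  TTTTTT
  .F.TTT
  F.FFTT
  ....FT
  F....F
Step 3: 4 trees catch fire, 7 burn out
  TTTTTT
  TFTTTT
  ...FTT
  ....FT
  .....F
  ......

TTTTTT
TFTTTT
...FTT
....FT
.....F
......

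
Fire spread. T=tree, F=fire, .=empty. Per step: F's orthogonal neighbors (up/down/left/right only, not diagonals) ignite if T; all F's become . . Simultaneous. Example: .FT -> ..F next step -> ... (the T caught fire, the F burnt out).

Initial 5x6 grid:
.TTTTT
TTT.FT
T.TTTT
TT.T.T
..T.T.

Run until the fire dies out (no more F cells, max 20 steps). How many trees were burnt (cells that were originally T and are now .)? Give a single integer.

Answer: 18

Derivation:
Step 1: +3 fires, +1 burnt (F count now 3)
Step 2: +4 fires, +3 burnt (F count now 4)
Step 3: +4 fires, +4 burnt (F count now 4)
Step 4: +2 fires, +4 burnt (F count now 2)
Step 5: +1 fires, +2 burnt (F count now 1)
Step 6: +1 fires, +1 burnt (F count now 1)
Step 7: +1 fires, +1 burnt (F count now 1)
Step 8: +1 fires, +1 burnt (F count now 1)
Step 9: +1 fires, +1 burnt (F count now 1)
Step 10: +0 fires, +1 burnt (F count now 0)
Fire out after step 10
Initially T: 20, now '.': 28
Total burnt (originally-T cells now '.'): 18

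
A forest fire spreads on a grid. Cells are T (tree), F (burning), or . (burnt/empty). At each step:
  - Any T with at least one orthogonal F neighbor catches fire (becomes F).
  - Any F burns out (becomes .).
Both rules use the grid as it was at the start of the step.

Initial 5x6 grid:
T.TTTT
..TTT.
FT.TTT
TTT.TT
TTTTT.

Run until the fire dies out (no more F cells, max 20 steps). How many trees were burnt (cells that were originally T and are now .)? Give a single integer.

Answer: 21

Derivation:
Step 1: +2 fires, +1 burnt (F count now 2)
Step 2: +2 fires, +2 burnt (F count now 2)
Step 3: +2 fires, +2 burnt (F count now 2)
Step 4: +1 fires, +2 burnt (F count now 1)
Step 5: +1 fires, +1 burnt (F count now 1)
Step 6: +1 fires, +1 burnt (F count now 1)
Step 7: +1 fires, +1 burnt (F count now 1)
Step 8: +2 fires, +1 burnt (F count now 2)
Step 9: +3 fires, +2 burnt (F count now 3)
Step 10: +2 fires, +3 burnt (F count now 2)
Step 11: +3 fires, +2 burnt (F count now 3)
Step 12: +1 fires, +3 burnt (F count now 1)
Step 13: +0 fires, +1 burnt (F count now 0)
Fire out after step 13
Initially T: 22, now '.': 29
Total burnt (originally-T cells now '.'): 21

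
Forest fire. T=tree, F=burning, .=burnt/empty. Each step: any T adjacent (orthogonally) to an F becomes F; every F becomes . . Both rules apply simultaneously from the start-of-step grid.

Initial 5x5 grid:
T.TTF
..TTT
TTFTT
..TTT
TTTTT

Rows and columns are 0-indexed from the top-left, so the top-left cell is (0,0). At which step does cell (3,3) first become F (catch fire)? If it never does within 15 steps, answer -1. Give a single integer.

Step 1: cell (3,3)='T' (+6 fires, +2 burnt)
Step 2: cell (3,3)='F' (+6 fires, +6 burnt)
  -> target ignites at step 2
Step 3: cell (3,3)='.' (+3 fires, +6 burnt)
Step 4: cell (3,3)='.' (+2 fires, +3 burnt)
Step 5: cell (3,3)='.' (+0 fires, +2 burnt)
  fire out at step 5

2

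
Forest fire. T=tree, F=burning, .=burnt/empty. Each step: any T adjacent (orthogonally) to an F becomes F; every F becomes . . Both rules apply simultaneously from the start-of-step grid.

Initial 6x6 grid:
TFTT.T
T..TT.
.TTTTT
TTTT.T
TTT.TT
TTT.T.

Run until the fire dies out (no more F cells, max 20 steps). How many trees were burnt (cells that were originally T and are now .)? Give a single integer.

Step 1: +2 fires, +1 burnt (F count now 2)
Step 2: +2 fires, +2 burnt (F count now 2)
Step 3: +1 fires, +2 burnt (F count now 1)
Step 4: +2 fires, +1 burnt (F count now 2)
Step 5: +3 fires, +2 burnt (F count now 3)
Step 6: +3 fires, +3 burnt (F count now 3)
Step 7: +3 fires, +3 burnt (F count now 3)
Step 8: +4 fires, +3 burnt (F count now 4)
Step 9: +3 fires, +4 burnt (F count now 3)
Step 10: +2 fires, +3 burnt (F count now 2)
Step 11: +0 fires, +2 burnt (F count now 0)
Fire out after step 11
Initially T: 26, now '.': 35
Total burnt (originally-T cells now '.'): 25

Answer: 25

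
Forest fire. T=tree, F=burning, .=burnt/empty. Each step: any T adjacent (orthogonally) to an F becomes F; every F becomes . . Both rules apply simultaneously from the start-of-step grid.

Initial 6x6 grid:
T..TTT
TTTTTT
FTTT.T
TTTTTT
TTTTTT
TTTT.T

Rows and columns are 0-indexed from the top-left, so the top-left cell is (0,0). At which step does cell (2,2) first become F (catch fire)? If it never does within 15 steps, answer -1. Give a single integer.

Step 1: cell (2,2)='T' (+3 fires, +1 burnt)
Step 2: cell (2,2)='F' (+5 fires, +3 burnt)
  -> target ignites at step 2
Step 3: cell (2,2)='.' (+5 fires, +5 burnt)
Step 4: cell (2,2)='.' (+4 fires, +5 burnt)
Step 5: cell (2,2)='.' (+5 fires, +4 burnt)
Step 6: cell (2,2)='.' (+5 fires, +5 burnt)
Step 7: cell (2,2)='.' (+3 fires, +5 burnt)
Step 8: cell (2,2)='.' (+1 fires, +3 burnt)
Step 9: cell (2,2)='.' (+0 fires, +1 burnt)
  fire out at step 9

2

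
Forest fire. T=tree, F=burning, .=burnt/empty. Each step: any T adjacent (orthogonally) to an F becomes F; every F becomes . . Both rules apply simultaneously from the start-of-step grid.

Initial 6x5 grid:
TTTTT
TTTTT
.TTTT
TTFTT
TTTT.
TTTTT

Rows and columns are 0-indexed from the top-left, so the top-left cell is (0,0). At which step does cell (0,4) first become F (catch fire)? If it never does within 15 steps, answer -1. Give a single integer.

Step 1: cell (0,4)='T' (+4 fires, +1 burnt)
Step 2: cell (0,4)='T' (+8 fires, +4 burnt)
Step 3: cell (0,4)='T' (+7 fires, +8 burnt)
Step 4: cell (0,4)='T' (+6 fires, +7 burnt)
Step 5: cell (0,4)='F' (+2 fires, +6 burnt)
  -> target ignites at step 5
Step 6: cell (0,4)='.' (+0 fires, +2 burnt)
  fire out at step 6

5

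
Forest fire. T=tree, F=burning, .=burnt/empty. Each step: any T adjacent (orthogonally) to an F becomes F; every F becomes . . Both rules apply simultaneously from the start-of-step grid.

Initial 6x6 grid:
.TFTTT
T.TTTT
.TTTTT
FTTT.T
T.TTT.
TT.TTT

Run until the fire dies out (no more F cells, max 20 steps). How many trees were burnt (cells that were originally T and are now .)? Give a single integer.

Answer: 26

Derivation:
Step 1: +5 fires, +2 burnt (F count now 5)
Step 2: +6 fires, +5 burnt (F count now 6)
Step 3: +6 fires, +6 burnt (F count now 6)
Step 4: +3 fires, +6 burnt (F count now 3)
Step 5: +3 fires, +3 burnt (F count now 3)
Step 6: +2 fires, +3 burnt (F count now 2)
Step 7: +1 fires, +2 burnt (F count now 1)
Step 8: +0 fires, +1 burnt (F count now 0)
Fire out after step 8
Initially T: 27, now '.': 35
Total burnt (originally-T cells now '.'): 26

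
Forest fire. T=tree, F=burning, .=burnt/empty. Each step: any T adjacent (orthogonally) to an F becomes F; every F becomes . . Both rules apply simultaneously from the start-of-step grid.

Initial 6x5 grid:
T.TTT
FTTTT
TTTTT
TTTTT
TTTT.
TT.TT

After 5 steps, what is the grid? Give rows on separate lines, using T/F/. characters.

Step 1: 3 trees catch fire, 1 burn out
  F.TTT
  .FTTT
  FTTTT
  TTTTT
  TTTT.
  TT.TT
Step 2: 3 trees catch fire, 3 burn out
  ..TTT
  ..FTT
  .FTTT
  FTTTT
  TTTT.
  TT.TT
Step 3: 5 trees catch fire, 3 burn out
  ..FTT
  ...FT
  ..FTT
  .FTTT
  FTTT.
  TT.TT
Step 4: 6 trees catch fire, 5 burn out
  ...FT
  ....F
  ...FT
  ..FTT
  .FTT.
  FT.TT
Step 5: 5 trees catch fire, 6 burn out
  ....F
  .....
  ....F
  ...FT
  ..FT.
  .F.TT

....F
.....
....F
...FT
..FT.
.F.TT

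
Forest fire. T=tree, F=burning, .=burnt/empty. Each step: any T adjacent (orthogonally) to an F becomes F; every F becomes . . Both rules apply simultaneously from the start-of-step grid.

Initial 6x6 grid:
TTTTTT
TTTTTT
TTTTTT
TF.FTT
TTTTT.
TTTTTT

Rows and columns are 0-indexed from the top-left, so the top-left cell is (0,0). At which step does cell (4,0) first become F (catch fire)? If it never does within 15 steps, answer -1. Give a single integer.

Step 1: cell (4,0)='T' (+6 fires, +2 burnt)
Step 2: cell (4,0)='F' (+11 fires, +6 burnt)
  -> target ignites at step 2
Step 3: cell (4,0)='.' (+9 fires, +11 burnt)
Step 4: cell (4,0)='.' (+5 fires, +9 burnt)
Step 5: cell (4,0)='.' (+1 fires, +5 burnt)
Step 6: cell (4,0)='.' (+0 fires, +1 burnt)
  fire out at step 6

2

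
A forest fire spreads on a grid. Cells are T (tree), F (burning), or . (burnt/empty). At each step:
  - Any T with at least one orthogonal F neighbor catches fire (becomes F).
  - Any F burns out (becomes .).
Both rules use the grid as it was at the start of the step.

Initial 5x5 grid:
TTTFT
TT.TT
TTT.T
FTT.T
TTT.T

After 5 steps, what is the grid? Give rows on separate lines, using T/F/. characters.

Step 1: 6 trees catch fire, 2 burn out
  TTF.F
  TT.FT
  FTT.T
  .FT.T
  FTT.T
Step 2: 6 trees catch fire, 6 burn out
  TF...
  FT..F
  .FT.T
  ..F.T
  .FT.T
Step 3: 5 trees catch fire, 6 burn out
  F....
  .F...
  ..F.F
  ....T
  ..F.T
Step 4: 1 trees catch fire, 5 burn out
  .....
  .....
  .....
  ....F
  ....T
Step 5: 1 trees catch fire, 1 burn out
  .....
  .....
  .....
  .....
  ....F

.....
.....
.....
.....
....F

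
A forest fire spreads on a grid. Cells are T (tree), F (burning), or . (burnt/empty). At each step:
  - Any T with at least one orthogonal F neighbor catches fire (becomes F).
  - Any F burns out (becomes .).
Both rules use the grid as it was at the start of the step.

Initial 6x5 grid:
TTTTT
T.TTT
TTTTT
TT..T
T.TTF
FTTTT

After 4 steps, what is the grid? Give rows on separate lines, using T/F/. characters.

Step 1: 5 trees catch fire, 2 burn out
  TTTTT
  T.TTT
  TTTTT
  TT..F
  F.TF.
  .FTTF
Step 2: 5 trees catch fire, 5 burn out
  TTTTT
  T.TTT
  TTTTF
  FT...
  ..F..
  ..FF.
Step 3: 4 trees catch fire, 5 burn out
  TTTTT
  T.TTF
  FTTF.
  .F...
  .....
  .....
Step 4: 5 trees catch fire, 4 burn out
  TTTTF
  F.TF.
  .FF..
  .....
  .....
  .....

TTTTF
F.TF.
.FF..
.....
.....
.....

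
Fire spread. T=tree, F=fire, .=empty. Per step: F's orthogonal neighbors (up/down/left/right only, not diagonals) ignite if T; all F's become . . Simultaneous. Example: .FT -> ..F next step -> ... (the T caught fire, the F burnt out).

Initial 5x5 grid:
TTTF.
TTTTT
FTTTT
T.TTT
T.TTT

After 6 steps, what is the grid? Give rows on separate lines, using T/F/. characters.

Step 1: 5 trees catch fire, 2 burn out
  TTF..
  FTTFT
  .FTTT
  F.TTT
  T.TTT
Step 2: 8 trees catch fire, 5 burn out
  FF...
  .FF.F
  ..FFT
  ..TTT
  F.TTT
Step 3: 3 trees catch fire, 8 burn out
  .....
  .....
  ....F
  ..FFT
  ..TTT
Step 4: 3 trees catch fire, 3 burn out
  .....
  .....
  .....
  ....F
  ..FFT
Step 5: 1 trees catch fire, 3 burn out
  .....
  .....
  .....
  .....
  ....F
Step 6: 0 trees catch fire, 1 burn out
  .....
  .....
  .....
  .....
  .....

.....
.....
.....
.....
.....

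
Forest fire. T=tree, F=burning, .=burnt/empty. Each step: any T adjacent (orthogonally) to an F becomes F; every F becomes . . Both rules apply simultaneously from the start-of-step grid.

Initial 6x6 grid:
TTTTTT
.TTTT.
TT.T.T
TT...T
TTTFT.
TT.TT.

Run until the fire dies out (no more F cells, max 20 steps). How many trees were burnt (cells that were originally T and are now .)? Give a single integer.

Step 1: +3 fires, +1 burnt (F count now 3)
Step 2: +2 fires, +3 burnt (F count now 2)
Step 3: +3 fires, +2 burnt (F count now 3)
Step 4: +3 fires, +3 burnt (F count now 3)
Step 5: +2 fires, +3 burnt (F count now 2)
Step 6: +2 fires, +2 burnt (F count now 2)
Step 7: +3 fires, +2 burnt (F count now 3)
Step 8: +3 fires, +3 burnt (F count now 3)
Step 9: +1 fires, +3 burnt (F count now 1)
Step 10: +1 fires, +1 burnt (F count now 1)
Step 11: +0 fires, +1 burnt (F count now 0)
Fire out after step 11
Initially T: 25, now '.': 34
Total burnt (originally-T cells now '.'): 23

Answer: 23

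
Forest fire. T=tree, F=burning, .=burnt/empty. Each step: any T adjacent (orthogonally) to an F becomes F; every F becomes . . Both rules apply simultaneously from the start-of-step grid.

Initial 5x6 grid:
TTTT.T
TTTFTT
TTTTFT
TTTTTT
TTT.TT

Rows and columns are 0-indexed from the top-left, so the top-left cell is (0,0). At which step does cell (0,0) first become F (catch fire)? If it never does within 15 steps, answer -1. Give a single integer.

Step 1: cell (0,0)='T' (+6 fires, +2 burnt)
Step 2: cell (0,0)='T' (+7 fires, +6 burnt)
Step 3: cell (0,0)='T' (+6 fires, +7 burnt)
Step 4: cell (0,0)='F' (+4 fires, +6 burnt)
  -> target ignites at step 4
Step 5: cell (0,0)='.' (+2 fires, +4 burnt)
Step 6: cell (0,0)='.' (+1 fires, +2 burnt)
Step 7: cell (0,0)='.' (+0 fires, +1 burnt)
  fire out at step 7

4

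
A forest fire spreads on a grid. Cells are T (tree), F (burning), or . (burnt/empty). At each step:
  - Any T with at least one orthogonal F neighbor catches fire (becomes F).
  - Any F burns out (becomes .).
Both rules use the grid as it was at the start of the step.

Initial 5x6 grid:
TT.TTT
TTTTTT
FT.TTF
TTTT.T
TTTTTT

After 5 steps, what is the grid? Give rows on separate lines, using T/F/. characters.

Step 1: 6 trees catch fire, 2 burn out
  TT.TTT
  FTTTTF
  .F.TF.
  FTTT.F
  TTTTTT
Step 2: 8 trees catch fire, 6 burn out
  FT.TTF
  .FTTF.
  ...F..
  .FTT..
  FTTTTF
Step 3: 8 trees catch fire, 8 burn out
  .F.TF.
  ..FF..
  ......
  ..FF..
  .FTTF.
Step 4: 3 trees catch fire, 8 burn out
  ...F..
  ......
  ......
  ......
  ..FF..
Step 5: 0 trees catch fire, 3 burn out
  ......
  ......
  ......
  ......
  ......

......
......
......
......
......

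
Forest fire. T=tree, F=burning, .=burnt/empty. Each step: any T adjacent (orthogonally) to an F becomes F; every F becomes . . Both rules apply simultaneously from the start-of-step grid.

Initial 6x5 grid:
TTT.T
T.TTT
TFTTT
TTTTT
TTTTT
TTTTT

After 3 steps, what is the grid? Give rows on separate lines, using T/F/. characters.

Step 1: 3 trees catch fire, 1 burn out
  TTT.T
  T.TTT
  F.FTT
  TFTTT
  TTTTT
  TTTTT
Step 2: 6 trees catch fire, 3 burn out
  TTT.T
  F.FTT
  ...FT
  F.FTT
  TFTTT
  TTTTT
Step 3: 8 trees catch fire, 6 burn out
  FTF.T
  ...FT
  ....F
  ...FT
  F.FTT
  TFTTT

FTF.T
...FT
....F
...FT
F.FTT
TFTTT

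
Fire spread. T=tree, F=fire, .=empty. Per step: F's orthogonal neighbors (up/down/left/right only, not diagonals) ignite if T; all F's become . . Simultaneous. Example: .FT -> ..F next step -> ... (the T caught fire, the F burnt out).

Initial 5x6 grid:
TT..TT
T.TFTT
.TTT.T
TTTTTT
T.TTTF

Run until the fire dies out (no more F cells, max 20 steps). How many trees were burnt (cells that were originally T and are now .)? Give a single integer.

Answer: 19

Derivation:
Step 1: +5 fires, +2 burnt (F count now 5)
Step 2: +7 fires, +5 burnt (F count now 7)
Step 3: +4 fires, +7 burnt (F count now 4)
Step 4: +1 fires, +4 burnt (F count now 1)
Step 5: +1 fires, +1 burnt (F count now 1)
Step 6: +1 fires, +1 burnt (F count now 1)
Step 7: +0 fires, +1 burnt (F count now 0)
Fire out after step 7
Initially T: 22, now '.': 27
Total burnt (originally-T cells now '.'): 19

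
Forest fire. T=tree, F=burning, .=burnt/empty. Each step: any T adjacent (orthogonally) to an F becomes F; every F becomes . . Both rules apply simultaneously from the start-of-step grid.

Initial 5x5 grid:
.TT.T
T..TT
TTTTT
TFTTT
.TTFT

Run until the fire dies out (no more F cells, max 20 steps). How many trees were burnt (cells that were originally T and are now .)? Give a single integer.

Answer: 16

Derivation:
Step 1: +7 fires, +2 burnt (F count now 7)
Step 2: +4 fires, +7 burnt (F count now 4)
Step 3: +3 fires, +4 burnt (F count now 3)
Step 4: +1 fires, +3 burnt (F count now 1)
Step 5: +1 fires, +1 burnt (F count now 1)
Step 6: +0 fires, +1 burnt (F count now 0)
Fire out after step 6
Initially T: 18, now '.': 23
Total burnt (originally-T cells now '.'): 16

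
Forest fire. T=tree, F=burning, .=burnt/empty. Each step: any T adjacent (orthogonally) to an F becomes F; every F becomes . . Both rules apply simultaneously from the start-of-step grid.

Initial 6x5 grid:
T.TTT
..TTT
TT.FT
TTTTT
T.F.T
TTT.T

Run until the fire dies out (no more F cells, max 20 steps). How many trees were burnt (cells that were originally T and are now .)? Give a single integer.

Answer: 20

Derivation:
Step 1: +5 fires, +2 burnt (F count now 5)
Step 2: +6 fires, +5 burnt (F count now 6)
Step 3: +6 fires, +6 burnt (F count now 6)
Step 4: +3 fires, +6 burnt (F count now 3)
Step 5: +0 fires, +3 burnt (F count now 0)
Fire out after step 5
Initially T: 21, now '.': 29
Total burnt (originally-T cells now '.'): 20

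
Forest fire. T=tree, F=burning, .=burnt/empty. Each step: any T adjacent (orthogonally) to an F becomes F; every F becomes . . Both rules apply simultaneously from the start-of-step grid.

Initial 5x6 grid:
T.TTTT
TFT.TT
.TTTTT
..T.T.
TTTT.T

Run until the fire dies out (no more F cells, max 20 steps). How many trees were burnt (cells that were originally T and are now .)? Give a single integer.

Answer: 20

Derivation:
Step 1: +3 fires, +1 burnt (F count now 3)
Step 2: +3 fires, +3 burnt (F count now 3)
Step 3: +3 fires, +3 burnt (F count now 3)
Step 4: +3 fires, +3 burnt (F count now 3)
Step 5: +6 fires, +3 burnt (F count now 6)
Step 6: +2 fires, +6 burnt (F count now 2)
Step 7: +0 fires, +2 burnt (F count now 0)
Fire out after step 7
Initially T: 21, now '.': 29
Total burnt (originally-T cells now '.'): 20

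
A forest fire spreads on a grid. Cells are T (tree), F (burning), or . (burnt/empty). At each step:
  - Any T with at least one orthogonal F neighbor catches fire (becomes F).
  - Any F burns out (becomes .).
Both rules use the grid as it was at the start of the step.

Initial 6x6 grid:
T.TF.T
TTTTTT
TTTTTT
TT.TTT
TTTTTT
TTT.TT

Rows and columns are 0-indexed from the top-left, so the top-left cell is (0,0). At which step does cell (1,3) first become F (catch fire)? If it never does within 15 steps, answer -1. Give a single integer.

Step 1: cell (1,3)='F' (+2 fires, +1 burnt)
  -> target ignites at step 1
Step 2: cell (1,3)='.' (+3 fires, +2 burnt)
Step 3: cell (1,3)='.' (+5 fires, +3 burnt)
Step 4: cell (1,3)='.' (+6 fires, +5 burnt)
Step 5: cell (1,3)='.' (+6 fires, +6 burnt)
Step 6: cell (1,3)='.' (+5 fires, +6 burnt)
Step 7: cell (1,3)='.' (+3 fires, +5 burnt)
Step 8: cell (1,3)='.' (+1 fires, +3 burnt)
Step 9: cell (1,3)='.' (+0 fires, +1 burnt)
  fire out at step 9

1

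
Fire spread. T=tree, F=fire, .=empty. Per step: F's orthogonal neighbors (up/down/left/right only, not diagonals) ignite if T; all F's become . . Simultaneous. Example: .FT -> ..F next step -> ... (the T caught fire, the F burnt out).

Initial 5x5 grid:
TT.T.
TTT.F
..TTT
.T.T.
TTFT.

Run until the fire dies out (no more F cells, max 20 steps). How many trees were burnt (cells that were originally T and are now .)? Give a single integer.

Step 1: +3 fires, +2 burnt (F count now 3)
Step 2: +4 fires, +3 burnt (F count now 4)
Step 3: +1 fires, +4 burnt (F count now 1)
Step 4: +1 fires, +1 burnt (F count now 1)
Step 5: +1 fires, +1 burnt (F count now 1)
Step 6: +2 fires, +1 burnt (F count now 2)
Step 7: +1 fires, +2 burnt (F count now 1)
Step 8: +0 fires, +1 burnt (F count now 0)
Fire out after step 8
Initially T: 14, now '.': 24
Total burnt (originally-T cells now '.'): 13

Answer: 13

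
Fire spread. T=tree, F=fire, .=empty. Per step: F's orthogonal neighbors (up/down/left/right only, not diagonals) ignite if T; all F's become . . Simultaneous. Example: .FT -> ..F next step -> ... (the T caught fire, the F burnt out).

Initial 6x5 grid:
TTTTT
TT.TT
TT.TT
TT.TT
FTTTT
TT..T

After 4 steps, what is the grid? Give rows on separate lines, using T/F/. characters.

Step 1: 3 trees catch fire, 1 burn out
  TTTTT
  TT.TT
  TT.TT
  FT.TT
  .FTTT
  FT..T
Step 2: 4 trees catch fire, 3 burn out
  TTTTT
  TT.TT
  FT.TT
  .F.TT
  ..FTT
  .F..T
Step 3: 3 trees catch fire, 4 burn out
  TTTTT
  FT.TT
  .F.TT
  ...TT
  ...FT
  ....T
Step 4: 4 trees catch fire, 3 burn out
  FTTTT
  .F.TT
  ...TT
  ...FT
  ....F
  ....T

FTTTT
.F.TT
...TT
...FT
....F
....T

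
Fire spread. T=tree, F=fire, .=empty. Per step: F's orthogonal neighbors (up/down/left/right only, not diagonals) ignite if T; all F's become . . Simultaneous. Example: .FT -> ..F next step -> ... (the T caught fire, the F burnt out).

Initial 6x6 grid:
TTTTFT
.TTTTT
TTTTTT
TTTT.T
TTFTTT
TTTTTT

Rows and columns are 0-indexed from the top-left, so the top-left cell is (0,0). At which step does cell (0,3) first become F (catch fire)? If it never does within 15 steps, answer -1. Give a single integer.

Step 1: cell (0,3)='F' (+7 fires, +2 burnt)
  -> target ignites at step 1
Step 2: cell (0,3)='.' (+11 fires, +7 burnt)
Step 3: cell (0,3)='.' (+9 fires, +11 burnt)
Step 4: cell (0,3)='.' (+5 fires, +9 burnt)
Step 5: cell (0,3)='.' (+0 fires, +5 burnt)
  fire out at step 5

1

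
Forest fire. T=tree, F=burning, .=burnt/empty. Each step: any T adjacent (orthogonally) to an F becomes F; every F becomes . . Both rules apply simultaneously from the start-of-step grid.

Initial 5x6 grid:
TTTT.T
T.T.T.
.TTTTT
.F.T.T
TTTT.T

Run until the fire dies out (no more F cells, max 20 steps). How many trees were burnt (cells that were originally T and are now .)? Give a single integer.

Step 1: +2 fires, +1 burnt (F count now 2)
Step 2: +3 fires, +2 burnt (F count now 3)
Step 3: +3 fires, +3 burnt (F count now 3)
Step 4: +3 fires, +3 burnt (F count now 3)
Step 5: +4 fires, +3 burnt (F count now 4)
Step 6: +2 fires, +4 burnt (F count now 2)
Step 7: +2 fires, +2 burnt (F count now 2)
Step 8: +0 fires, +2 burnt (F count now 0)
Fire out after step 8
Initially T: 20, now '.': 29
Total burnt (originally-T cells now '.'): 19

Answer: 19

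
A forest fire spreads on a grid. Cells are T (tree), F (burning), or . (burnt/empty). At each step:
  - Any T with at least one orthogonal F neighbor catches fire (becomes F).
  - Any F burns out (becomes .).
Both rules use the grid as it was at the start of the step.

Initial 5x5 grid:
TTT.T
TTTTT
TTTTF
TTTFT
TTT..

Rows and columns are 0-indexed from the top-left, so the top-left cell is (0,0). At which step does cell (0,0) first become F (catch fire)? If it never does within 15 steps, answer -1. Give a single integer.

Step 1: cell (0,0)='T' (+4 fires, +2 burnt)
Step 2: cell (0,0)='T' (+5 fires, +4 burnt)
Step 3: cell (0,0)='T' (+4 fires, +5 burnt)
Step 4: cell (0,0)='T' (+4 fires, +4 burnt)
Step 5: cell (0,0)='T' (+2 fires, +4 burnt)
Step 6: cell (0,0)='F' (+1 fires, +2 burnt)
  -> target ignites at step 6
Step 7: cell (0,0)='.' (+0 fires, +1 burnt)
  fire out at step 7

6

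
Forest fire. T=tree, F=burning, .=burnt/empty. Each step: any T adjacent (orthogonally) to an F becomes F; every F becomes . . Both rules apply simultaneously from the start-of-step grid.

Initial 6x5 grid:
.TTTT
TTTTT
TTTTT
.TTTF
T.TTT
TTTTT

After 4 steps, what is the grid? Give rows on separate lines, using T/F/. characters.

Step 1: 3 trees catch fire, 1 burn out
  .TTTT
  TTTTT
  TTTTF
  .TTF.
  T.TTF
  TTTTT
Step 2: 5 trees catch fire, 3 burn out
  .TTTT
  TTTTF
  TTTF.
  .TF..
  T.TF.
  TTTTF
Step 3: 6 trees catch fire, 5 burn out
  .TTTF
  TTTF.
  TTF..
  .F...
  T.F..
  TTTF.
Step 4: 4 trees catch fire, 6 burn out
  .TTF.
  TTF..
  TF...
  .....
  T....
  TTF..

.TTF.
TTF..
TF...
.....
T....
TTF..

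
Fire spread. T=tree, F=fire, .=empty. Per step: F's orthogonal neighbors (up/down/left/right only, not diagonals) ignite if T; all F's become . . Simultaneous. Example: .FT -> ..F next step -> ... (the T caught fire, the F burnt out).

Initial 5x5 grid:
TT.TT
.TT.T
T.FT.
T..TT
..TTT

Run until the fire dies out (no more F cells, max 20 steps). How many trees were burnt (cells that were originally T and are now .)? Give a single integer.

Answer: 10

Derivation:
Step 1: +2 fires, +1 burnt (F count now 2)
Step 2: +2 fires, +2 burnt (F count now 2)
Step 3: +3 fires, +2 burnt (F count now 3)
Step 4: +3 fires, +3 burnt (F count now 3)
Step 5: +0 fires, +3 burnt (F count now 0)
Fire out after step 5
Initially T: 15, now '.': 20
Total burnt (originally-T cells now '.'): 10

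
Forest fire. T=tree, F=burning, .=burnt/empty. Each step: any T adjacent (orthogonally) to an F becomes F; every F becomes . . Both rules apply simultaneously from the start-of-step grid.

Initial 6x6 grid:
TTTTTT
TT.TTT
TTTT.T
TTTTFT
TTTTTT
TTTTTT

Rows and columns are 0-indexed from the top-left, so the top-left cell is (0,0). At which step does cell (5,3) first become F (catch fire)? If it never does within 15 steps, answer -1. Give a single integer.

Step 1: cell (5,3)='T' (+3 fires, +1 burnt)
Step 2: cell (5,3)='T' (+6 fires, +3 burnt)
Step 3: cell (5,3)='F' (+7 fires, +6 burnt)
  -> target ignites at step 3
Step 4: cell (5,3)='.' (+7 fires, +7 burnt)
Step 5: cell (5,3)='.' (+6 fires, +7 burnt)
Step 6: cell (5,3)='.' (+3 fires, +6 burnt)
Step 7: cell (5,3)='.' (+1 fires, +3 burnt)
Step 8: cell (5,3)='.' (+0 fires, +1 burnt)
  fire out at step 8

3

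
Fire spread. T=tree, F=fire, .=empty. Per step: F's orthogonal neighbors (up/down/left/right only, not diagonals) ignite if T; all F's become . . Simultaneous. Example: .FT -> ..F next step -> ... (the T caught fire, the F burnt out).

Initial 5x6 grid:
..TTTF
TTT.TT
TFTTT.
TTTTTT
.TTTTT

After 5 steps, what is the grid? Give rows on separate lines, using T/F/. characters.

Step 1: 6 trees catch fire, 2 burn out
  ..TTF.
  TFT.TF
  F.FTT.
  TFTTTT
  .TTTTT
Step 2: 8 trees catch fire, 6 burn out
  ..TF..
  F.F.F.
  ...FT.
  F.FTTT
  .FTTTT
Step 3: 4 trees catch fire, 8 burn out
  ..F...
  ......
  ....F.
  ...FTT
  ..FTTT
Step 4: 2 trees catch fire, 4 burn out
  ......
  ......
  ......
  ....FT
  ...FTT
Step 5: 2 trees catch fire, 2 burn out
  ......
  ......
  ......
  .....F
  ....FT

......
......
......
.....F
....FT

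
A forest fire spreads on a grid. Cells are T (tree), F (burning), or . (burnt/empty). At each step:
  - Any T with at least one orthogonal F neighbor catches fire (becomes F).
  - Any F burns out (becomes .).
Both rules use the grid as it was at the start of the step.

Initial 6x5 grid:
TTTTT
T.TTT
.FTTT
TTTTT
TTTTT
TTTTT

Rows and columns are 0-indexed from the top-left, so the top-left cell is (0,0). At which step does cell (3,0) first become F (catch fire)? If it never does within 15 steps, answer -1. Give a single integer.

Step 1: cell (3,0)='T' (+2 fires, +1 burnt)
Step 2: cell (3,0)='F' (+5 fires, +2 burnt)
  -> target ignites at step 2
Step 3: cell (3,0)='.' (+7 fires, +5 burnt)
Step 4: cell (3,0)='.' (+7 fires, +7 burnt)
Step 5: cell (3,0)='.' (+4 fires, +7 burnt)
Step 6: cell (3,0)='.' (+2 fires, +4 burnt)
Step 7: cell (3,0)='.' (+0 fires, +2 burnt)
  fire out at step 7

2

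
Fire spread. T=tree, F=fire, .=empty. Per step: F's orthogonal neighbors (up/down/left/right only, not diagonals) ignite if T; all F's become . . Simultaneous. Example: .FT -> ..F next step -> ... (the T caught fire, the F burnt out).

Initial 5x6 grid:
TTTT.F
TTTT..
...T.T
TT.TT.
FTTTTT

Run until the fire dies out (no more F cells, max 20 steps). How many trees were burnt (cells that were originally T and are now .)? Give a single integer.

Step 1: +2 fires, +2 burnt (F count now 2)
Step 2: +2 fires, +2 burnt (F count now 2)
Step 3: +1 fires, +2 burnt (F count now 1)
Step 4: +2 fires, +1 burnt (F count now 2)
Step 5: +3 fires, +2 burnt (F count now 3)
Step 6: +1 fires, +3 burnt (F count now 1)
Step 7: +2 fires, +1 burnt (F count now 2)
Step 8: +2 fires, +2 burnt (F count now 2)
Step 9: +2 fires, +2 burnt (F count now 2)
Step 10: +1 fires, +2 burnt (F count now 1)
Step 11: +0 fires, +1 burnt (F count now 0)
Fire out after step 11
Initially T: 19, now '.': 29
Total burnt (originally-T cells now '.'): 18

Answer: 18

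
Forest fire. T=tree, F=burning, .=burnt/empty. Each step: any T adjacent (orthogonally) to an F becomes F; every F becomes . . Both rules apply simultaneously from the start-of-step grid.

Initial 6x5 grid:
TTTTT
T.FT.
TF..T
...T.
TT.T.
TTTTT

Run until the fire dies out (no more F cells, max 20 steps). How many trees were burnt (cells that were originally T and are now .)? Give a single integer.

Step 1: +3 fires, +2 burnt (F count now 3)
Step 2: +3 fires, +3 burnt (F count now 3)
Step 3: +2 fires, +3 burnt (F count now 2)
Step 4: +0 fires, +2 burnt (F count now 0)
Fire out after step 4
Initially T: 18, now '.': 20
Total burnt (originally-T cells now '.'): 8

Answer: 8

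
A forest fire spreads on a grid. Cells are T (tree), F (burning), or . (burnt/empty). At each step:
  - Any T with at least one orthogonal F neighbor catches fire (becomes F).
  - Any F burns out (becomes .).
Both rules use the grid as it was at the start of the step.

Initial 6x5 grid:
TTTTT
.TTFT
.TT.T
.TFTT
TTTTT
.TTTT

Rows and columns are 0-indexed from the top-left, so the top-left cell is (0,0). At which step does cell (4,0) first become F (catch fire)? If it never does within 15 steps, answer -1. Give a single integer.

Step 1: cell (4,0)='T' (+7 fires, +2 burnt)
Step 2: cell (4,0)='T' (+9 fires, +7 burnt)
Step 3: cell (4,0)='F' (+5 fires, +9 burnt)
  -> target ignites at step 3
Step 4: cell (4,0)='.' (+2 fires, +5 burnt)
Step 5: cell (4,0)='.' (+0 fires, +2 burnt)
  fire out at step 5

3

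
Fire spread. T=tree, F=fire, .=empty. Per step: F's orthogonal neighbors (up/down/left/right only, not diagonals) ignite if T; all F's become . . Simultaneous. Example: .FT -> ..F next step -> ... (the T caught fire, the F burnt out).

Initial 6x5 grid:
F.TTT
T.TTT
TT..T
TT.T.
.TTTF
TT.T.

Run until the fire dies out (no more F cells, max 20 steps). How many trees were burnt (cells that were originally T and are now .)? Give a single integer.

Step 1: +2 fires, +2 burnt (F count now 2)
Step 2: +4 fires, +2 burnt (F count now 4)
Step 3: +3 fires, +4 burnt (F count now 3)
Step 4: +2 fires, +3 burnt (F count now 2)
Step 5: +1 fires, +2 burnt (F count now 1)
Step 6: +0 fires, +1 burnt (F count now 0)
Fire out after step 6
Initially T: 19, now '.': 23
Total burnt (originally-T cells now '.'): 12

Answer: 12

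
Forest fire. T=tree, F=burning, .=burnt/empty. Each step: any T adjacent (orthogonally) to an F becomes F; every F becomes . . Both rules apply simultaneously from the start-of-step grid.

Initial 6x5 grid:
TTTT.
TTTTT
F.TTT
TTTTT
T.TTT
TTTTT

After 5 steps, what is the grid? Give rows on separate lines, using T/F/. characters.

Step 1: 2 trees catch fire, 1 burn out
  TTTT.
  FTTTT
  ..TTT
  FTTTT
  T.TTT
  TTTTT
Step 2: 4 trees catch fire, 2 burn out
  FTTT.
  .FTTT
  ..TTT
  .FTTT
  F.TTT
  TTTTT
Step 3: 4 trees catch fire, 4 burn out
  .FTT.
  ..FTT
  ..TTT
  ..FTT
  ..TTT
  FTTTT
Step 4: 6 trees catch fire, 4 burn out
  ..FT.
  ...FT
  ..FTT
  ...FT
  ..FTT
  .FTTT
Step 5: 6 trees catch fire, 6 burn out
  ...F.
  ....F
  ...FT
  ....F
  ...FT
  ..FTT

...F.
....F
...FT
....F
...FT
..FTT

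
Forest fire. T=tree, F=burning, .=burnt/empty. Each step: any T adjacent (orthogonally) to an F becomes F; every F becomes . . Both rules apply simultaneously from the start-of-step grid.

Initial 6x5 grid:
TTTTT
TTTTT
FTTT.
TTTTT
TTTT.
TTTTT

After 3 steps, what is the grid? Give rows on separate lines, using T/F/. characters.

Step 1: 3 trees catch fire, 1 burn out
  TTTTT
  FTTTT
  .FTT.
  FTTTT
  TTTT.
  TTTTT
Step 2: 5 trees catch fire, 3 burn out
  FTTTT
  .FTTT
  ..FT.
  .FTTT
  FTTT.
  TTTTT
Step 3: 6 trees catch fire, 5 burn out
  .FTTT
  ..FTT
  ...F.
  ..FTT
  .FTT.
  FTTTT

.FTTT
..FTT
...F.
..FTT
.FTT.
FTTTT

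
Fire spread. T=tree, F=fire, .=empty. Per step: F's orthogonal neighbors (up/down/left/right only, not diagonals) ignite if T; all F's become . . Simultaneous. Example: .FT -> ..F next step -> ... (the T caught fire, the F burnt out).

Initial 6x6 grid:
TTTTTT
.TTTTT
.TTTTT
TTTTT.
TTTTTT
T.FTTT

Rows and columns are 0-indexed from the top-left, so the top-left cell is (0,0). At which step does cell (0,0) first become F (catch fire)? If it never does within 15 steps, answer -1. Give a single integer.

Step 1: cell (0,0)='T' (+2 fires, +1 burnt)
Step 2: cell (0,0)='T' (+4 fires, +2 burnt)
Step 3: cell (0,0)='T' (+6 fires, +4 burnt)
Step 4: cell (0,0)='T' (+7 fires, +6 burnt)
Step 5: cell (0,0)='T' (+4 fires, +7 burnt)
Step 6: cell (0,0)='T' (+4 fires, +4 burnt)
Step 7: cell (0,0)='F' (+3 fires, +4 burnt)
  -> target ignites at step 7
Step 8: cell (0,0)='.' (+1 fires, +3 burnt)
Step 9: cell (0,0)='.' (+0 fires, +1 burnt)
  fire out at step 9

7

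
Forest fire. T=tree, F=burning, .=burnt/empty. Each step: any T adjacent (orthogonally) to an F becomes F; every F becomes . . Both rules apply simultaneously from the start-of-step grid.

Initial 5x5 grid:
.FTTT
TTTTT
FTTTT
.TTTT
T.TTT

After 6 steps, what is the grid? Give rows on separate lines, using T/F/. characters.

Step 1: 4 trees catch fire, 2 burn out
  ..FTT
  FFTTT
  .FTTT
  .TTTT
  T.TTT
Step 2: 4 trees catch fire, 4 burn out
  ...FT
  ..FTT
  ..FTT
  .FTTT
  T.TTT
Step 3: 4 trees catch fire, 4 burn out
  ....F
  ...FT
  ...FT
  ..FTT
  T.TTT
Step 4: 4 trees catch fire, 4 burn out
  .....
  ....F
  ....F
  ...FT
  T.FTT
Step 5: 2 trees catch fire, 4 burn out
  .....
  .....
  .....
  ....F
  T..FT
Step 6: 1 trees catch fire, 2 burn out
  .....
  .....
  .....
  .....
  T...F

.....
.....
.....
.....
T...F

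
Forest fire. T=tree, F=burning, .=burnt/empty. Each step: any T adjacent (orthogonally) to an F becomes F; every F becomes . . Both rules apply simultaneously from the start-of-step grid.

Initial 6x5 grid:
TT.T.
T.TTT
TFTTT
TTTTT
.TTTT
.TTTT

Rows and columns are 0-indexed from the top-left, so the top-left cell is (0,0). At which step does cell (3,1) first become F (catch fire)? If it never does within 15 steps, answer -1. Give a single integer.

Step 1: cell (3,1)='F' (+3 fires, +1 burnt)
  -> target ignites at step 1
Step 2: cell (3,1)='.' (+6 fires, +3 burnt)
Step 3: cell (3,1)='.' (+6 fires, +6 burnt)
Step 4: cell (3,1)='.' (+6 fires, +6 burnt)
Step 5: cell (3,1)='.' (+2 fires, +6 burnt)
Step 6: cell (3,1)='.' (+1 fires, +2 burnt)
Step 7: cell (3,1)='.' (+0 fires, +1 burnt)
  fire out at step 7

1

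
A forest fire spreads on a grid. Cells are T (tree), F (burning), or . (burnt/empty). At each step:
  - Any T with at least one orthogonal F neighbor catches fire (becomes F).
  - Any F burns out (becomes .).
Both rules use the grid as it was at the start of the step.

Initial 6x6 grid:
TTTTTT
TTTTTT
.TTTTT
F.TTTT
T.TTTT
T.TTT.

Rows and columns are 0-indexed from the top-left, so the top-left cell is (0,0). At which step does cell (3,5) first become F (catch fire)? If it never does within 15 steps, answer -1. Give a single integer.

Step 1: cell (3,5)='T' (+1 fires, +1 burnt)
Step 2: cell (3,5)='T' (+1 fires, +1 burnt)
Step 3: cell (3,5)='T' (+0 fires, +1 burnt)
  fire out at step 3
Target never catches fire within 15 steps

-1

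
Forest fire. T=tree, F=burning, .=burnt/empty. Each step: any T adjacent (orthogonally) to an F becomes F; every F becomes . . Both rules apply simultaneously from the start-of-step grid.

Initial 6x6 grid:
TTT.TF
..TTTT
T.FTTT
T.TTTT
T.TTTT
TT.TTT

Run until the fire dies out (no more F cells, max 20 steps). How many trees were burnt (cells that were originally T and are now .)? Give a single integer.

Answer: 22

Derivation:
Step 1: +5 fires, +2 burnt (F count now 5)
Step 2: +7 fires, +5 burnt (F count now 7)
Step 3: +4 fires, +7 burnt (F count now 4)
Step 4: +4 fires, +4 burnt (F count now 4)
Step 5: +2 fires, +4 burnt (F count now 2)
Step 6: +0 fires, +2 burnt (F count now 0)
Fire out after step 6
Initially T: 27, now '.': 31
Total burnt (originally-T cells now '.'): 22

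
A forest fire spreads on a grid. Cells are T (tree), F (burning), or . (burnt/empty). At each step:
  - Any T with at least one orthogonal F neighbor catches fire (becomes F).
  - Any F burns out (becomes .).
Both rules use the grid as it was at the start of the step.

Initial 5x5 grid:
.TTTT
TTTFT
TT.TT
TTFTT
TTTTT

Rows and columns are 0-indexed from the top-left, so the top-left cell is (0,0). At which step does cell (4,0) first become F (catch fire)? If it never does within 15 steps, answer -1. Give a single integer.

Step 1: cell (4,0)='T' (+7 fires, +2 burnt)
Step 2: cell (4,0)='T' (+9 fires, +7 burnt)
Step 3: cell (4,0)='F' (+5 fires, +9 burnt)
  -> target ignites at step 3
Step 4: cell (4,0)='.' (+0 fires, +5 burnt)
  fire out at step 4

3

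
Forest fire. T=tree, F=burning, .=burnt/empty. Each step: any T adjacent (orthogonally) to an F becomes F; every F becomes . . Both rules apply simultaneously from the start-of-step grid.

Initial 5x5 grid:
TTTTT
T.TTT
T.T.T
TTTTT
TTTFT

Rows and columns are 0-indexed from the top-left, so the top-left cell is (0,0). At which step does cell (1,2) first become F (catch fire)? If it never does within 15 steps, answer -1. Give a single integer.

Step 1: cell (1,2)='T' (+3 fires, +1 burnt)
Step 2: cell (1,2)='T' (+3 fires, +3 burnt)
Step 3: cell (1,2)='T' (+4 fires, +3 burnt)
Step 4: cell (1,2)='F' (+3 fires, +4 burnt)
  -> target ignites at step 4
Step 5: cell (1,2)='.' (+4 fires, +3 burnt)
Step 6: cell (1,2)='.' (+3 fires, +4 burnt)
Step 7: cell (1,2)='.' (+1 fires, +3 burnt)
Step 8: cell (1,2)='.' (+0 fires, +1 burnt)
  fire out at step 8

4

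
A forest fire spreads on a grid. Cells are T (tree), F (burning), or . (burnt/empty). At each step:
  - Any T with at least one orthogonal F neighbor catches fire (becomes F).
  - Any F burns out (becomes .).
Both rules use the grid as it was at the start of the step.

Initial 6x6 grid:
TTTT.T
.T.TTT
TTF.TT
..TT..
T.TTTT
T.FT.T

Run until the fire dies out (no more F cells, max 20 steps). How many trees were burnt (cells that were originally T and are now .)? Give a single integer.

Answer: 21

Derivation:
Step 1: +4 fires, +2 burnt (F count now 4)
Step 2: +4 fires, +4 burnt (F count now 4)
Step 3: +2 fires, +4 burnt (F count now 2)
Step 4: +3 fires, +2 burnt (F count now 3)
Step 5: +2 fires, +3 burnt (F count now 2)
Step 6: +1 fires, +2 burnt (F count now 1)
Step 7: +1 fires, +1 burnt (F count now 1)
Step 8: +2 fires, +1 burnt (F count now 2)
Step 9: +2 fires, +2 burnt (F count now 2)
Step 10: +0 fires, +2 burnt (F count now 0)
Fire out after step 10
Initially T: 23, now '.': 34
Total burnt (originally-T cells now '.'): 21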